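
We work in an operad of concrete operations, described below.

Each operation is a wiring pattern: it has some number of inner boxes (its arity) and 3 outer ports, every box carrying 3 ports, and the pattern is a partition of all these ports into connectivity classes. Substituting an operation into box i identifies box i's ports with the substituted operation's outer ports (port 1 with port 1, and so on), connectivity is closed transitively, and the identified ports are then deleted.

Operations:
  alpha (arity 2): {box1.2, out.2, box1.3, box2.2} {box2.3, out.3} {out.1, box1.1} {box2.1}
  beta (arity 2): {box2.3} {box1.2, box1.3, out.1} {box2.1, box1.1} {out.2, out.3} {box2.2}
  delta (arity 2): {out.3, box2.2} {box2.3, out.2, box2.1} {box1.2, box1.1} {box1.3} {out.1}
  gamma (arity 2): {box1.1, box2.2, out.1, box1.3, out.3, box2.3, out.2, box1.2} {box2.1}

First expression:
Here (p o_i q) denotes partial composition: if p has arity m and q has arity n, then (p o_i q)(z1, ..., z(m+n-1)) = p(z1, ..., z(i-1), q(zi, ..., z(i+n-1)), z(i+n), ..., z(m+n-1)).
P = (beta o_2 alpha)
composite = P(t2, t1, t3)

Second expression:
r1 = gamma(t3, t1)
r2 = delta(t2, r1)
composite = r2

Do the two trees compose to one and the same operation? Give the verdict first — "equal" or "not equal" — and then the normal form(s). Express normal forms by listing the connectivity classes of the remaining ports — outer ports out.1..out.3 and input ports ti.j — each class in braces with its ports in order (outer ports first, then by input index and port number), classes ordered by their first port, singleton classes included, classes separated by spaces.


not equal; first: {out.1, t2.2, t2.3} {out.2, out.3} {t1.1, t2.1} {t1.2, t1.3, t3.2} {t3.1} {t3.3}; second: {out.1} {out.2, out.3, t1.2, t1.3, t3.1, t3.2, t3.3} {t1.1} {t2.1, t2.2} {t2.3}

The first expression, normalized: {out.1, t2.2, t2.3} {out.2, out.3} {t1.1, t2.1} {t1.2, t1.3, t3.2} {t3.1} {t3.3}
The second expression, normalized: {out.1} {out.2, out.3, t1.2, t1.3, t3.1, t3.2, t3.3} {t1.1} {t2.1, t2.2} {t2.3}
Distinct normal forms: not equal.


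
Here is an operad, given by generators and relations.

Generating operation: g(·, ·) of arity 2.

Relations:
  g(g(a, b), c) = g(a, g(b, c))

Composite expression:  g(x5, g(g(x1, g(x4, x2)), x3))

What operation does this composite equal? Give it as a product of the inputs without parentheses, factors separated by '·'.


x5 · x1 · x4 · x2 · x3

All parenthesizations of g agree; list the x-inputs left to right.
g(x4, x2) reduces to x4 · x2
g(x1, g(x4, x2)) reduces to x1 · x4 · x2
g(g(x1, g(x4, x2)), x3) reduces to x1 · x4 · x2 · x3
g(x5, g(g(x1, g(x4, x2)), x3)) reduces to x5 · x1 · x4 · x2 · x3


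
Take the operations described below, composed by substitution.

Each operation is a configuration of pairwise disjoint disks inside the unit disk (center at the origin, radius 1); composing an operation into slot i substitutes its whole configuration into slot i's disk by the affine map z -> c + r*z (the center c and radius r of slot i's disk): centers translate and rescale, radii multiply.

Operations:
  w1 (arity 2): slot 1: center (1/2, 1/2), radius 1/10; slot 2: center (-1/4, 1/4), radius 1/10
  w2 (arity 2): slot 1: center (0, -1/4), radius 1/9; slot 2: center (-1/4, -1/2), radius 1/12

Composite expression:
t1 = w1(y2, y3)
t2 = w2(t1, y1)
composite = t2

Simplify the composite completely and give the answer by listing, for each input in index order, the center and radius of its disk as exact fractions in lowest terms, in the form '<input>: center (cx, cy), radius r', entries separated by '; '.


y1: center (-1/4, -1/2), radius 1/12; y2: center (1/18, -7/36), radius 1/90; y3: center (-1/36, -2/9), radius 1/90

Follow each y-input down from w2: c' goes to c + r*c', radius to r*r'.
y2: after 2 affine steps, its disk has center (1/18, -7/36), radius 1/90
y3: after 2 affine steps, its disk has center (-1/36, -2/9), radius 1/90
y1: after 1 affine step, its disk has center (-1/4, -1/2), radius 1/12


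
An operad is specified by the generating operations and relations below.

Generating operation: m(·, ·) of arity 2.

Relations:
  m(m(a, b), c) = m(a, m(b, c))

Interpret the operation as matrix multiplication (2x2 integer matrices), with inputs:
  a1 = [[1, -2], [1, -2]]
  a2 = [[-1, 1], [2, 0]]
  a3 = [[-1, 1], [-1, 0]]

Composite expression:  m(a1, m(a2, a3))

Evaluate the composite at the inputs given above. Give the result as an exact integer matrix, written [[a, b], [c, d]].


m(a2, a3) = [[0, -1], [-2, 2]]
m(a1, m(a2, a3)) = [[4, -5], [4, -5]]

[[4, -5], [4, -5]]


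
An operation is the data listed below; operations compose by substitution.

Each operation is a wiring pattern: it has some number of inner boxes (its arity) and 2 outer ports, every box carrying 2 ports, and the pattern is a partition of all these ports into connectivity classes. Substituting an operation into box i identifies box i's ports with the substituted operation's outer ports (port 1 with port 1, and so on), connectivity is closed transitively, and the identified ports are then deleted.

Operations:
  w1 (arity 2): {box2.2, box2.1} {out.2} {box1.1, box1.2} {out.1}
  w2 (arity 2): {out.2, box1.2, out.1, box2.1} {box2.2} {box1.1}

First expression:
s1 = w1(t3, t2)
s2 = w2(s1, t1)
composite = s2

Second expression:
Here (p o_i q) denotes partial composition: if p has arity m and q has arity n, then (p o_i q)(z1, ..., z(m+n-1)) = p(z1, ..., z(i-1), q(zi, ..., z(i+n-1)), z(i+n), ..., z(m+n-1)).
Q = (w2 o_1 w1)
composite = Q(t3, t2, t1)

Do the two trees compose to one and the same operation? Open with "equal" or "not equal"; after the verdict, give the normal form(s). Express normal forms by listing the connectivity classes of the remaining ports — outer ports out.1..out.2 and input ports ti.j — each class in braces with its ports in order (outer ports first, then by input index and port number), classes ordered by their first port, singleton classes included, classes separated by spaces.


Reducing the first expression gives {out.1, out.2, t1.1} {t1.2} {t2.1, t2.2} {t3.1, t3.2}
Reducing the second expression gives {out.1, out.2, t1.1} {t1.2} {t2.1, t2.2} {t3.1, t3.2}
The normal forms match — equal.

equal — both sides give {out.1, out.2, t1.1} {t1.2} {t2.1, t2.2} {t3.1, t3.2}


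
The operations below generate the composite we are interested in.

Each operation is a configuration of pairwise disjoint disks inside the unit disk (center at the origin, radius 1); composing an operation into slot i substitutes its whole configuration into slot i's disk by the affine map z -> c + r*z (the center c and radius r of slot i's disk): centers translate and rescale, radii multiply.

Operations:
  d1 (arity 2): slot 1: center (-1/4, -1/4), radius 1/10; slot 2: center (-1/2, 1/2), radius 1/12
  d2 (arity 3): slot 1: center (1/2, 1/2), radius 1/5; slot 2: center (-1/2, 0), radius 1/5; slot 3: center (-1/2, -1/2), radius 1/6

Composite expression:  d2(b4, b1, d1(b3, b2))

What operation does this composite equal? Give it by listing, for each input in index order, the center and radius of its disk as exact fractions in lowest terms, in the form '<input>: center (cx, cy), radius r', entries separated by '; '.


b1: center (-1/2, 0), radius 1/5; b2: center (-7/12, -5/12), radius 1/72; b3: center (-13/24, -13/24), radius 1/60; b4: center (1/2, 1/2), radius 1/5

Below d2, radii multiply path by path; the b-disk centers shift.
b4 passes through 1 substitution, ending at center (1/2, 1/2), radius 1/5
b1 passes through 1 substitution, ending at center (-1/2, 0), radius 1/5
b3 passes through 2 substitutions, ending at center (-13/24, -13/24), radius 1/60
b2 passes through 2 substitutions, ending at center (-7/12, -5/12), radius 1/72


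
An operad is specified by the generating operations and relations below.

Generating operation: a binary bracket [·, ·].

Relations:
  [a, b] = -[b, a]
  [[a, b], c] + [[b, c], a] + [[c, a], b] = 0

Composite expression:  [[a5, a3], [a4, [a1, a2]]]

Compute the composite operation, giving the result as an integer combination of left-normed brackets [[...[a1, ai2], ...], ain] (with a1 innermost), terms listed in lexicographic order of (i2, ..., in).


-[[[[a1, a2], a4], a3], a5] + [[[[a1, a2], a4], a5], a3]


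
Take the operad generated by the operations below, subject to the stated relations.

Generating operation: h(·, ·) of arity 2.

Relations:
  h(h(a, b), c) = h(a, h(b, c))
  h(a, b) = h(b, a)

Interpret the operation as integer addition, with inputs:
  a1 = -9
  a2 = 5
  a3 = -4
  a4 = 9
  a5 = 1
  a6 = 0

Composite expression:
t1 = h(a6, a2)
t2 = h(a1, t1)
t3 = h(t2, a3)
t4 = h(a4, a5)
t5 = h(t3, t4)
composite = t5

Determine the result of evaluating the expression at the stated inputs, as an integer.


2

h(a6, a2) = 5
h(a1, h(a6, a2)) = -4
h(h(a1, h(a6, a2)), a3) = -8
h(a4, a5) = 10
h(h(h(a1, h(a6, a2)), a3), h(a4, a5)) = 2


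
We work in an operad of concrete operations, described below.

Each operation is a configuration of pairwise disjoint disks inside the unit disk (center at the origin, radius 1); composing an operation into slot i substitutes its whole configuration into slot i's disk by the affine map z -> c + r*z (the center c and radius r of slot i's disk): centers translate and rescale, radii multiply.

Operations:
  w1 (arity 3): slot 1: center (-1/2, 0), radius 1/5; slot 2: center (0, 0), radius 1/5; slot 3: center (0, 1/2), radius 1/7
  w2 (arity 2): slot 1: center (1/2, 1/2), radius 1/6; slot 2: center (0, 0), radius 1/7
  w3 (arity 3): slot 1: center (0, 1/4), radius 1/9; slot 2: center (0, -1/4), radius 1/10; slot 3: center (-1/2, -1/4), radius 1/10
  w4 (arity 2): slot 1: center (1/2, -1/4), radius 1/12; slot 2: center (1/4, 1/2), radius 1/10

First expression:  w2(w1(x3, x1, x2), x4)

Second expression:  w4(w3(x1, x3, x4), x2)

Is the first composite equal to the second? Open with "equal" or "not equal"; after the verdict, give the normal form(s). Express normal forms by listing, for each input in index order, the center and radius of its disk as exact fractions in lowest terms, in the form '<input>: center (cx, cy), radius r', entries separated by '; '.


not equal — first x1: center (1/2, 1/2), radius 1/30; x2: center (1/2, 7/12), radius 1/42; x3: center (5/12, 1/2), radius 1/30; x4: center (0, 0), radius 1/7, second x1: center (1/2, -11/48), radius 1/108; x2: center (1/4, 1/2), radius 1/10; x3: center (1/2, -13/48), radius 1/120; x4: center (11/24, -13/48), radius 1/120

In normal form, the first expression is x1: center (1/2, 1/2), radius 1/30; x2: center (1/2, 7/12), radius 1/42; x3: center (5/12, 1/2), radius 1/30; x4: center (0, 0), radius 1/7
In normal form, the second expression is x1: center (1/2, -11/48), radius 1/108; x2: center (1/4, 1/2), radius 1/10; x3: center (1/2, -13/48), radius 1/120; x4: center (11/24, -13/48), radius 1/120
No match — not equal.


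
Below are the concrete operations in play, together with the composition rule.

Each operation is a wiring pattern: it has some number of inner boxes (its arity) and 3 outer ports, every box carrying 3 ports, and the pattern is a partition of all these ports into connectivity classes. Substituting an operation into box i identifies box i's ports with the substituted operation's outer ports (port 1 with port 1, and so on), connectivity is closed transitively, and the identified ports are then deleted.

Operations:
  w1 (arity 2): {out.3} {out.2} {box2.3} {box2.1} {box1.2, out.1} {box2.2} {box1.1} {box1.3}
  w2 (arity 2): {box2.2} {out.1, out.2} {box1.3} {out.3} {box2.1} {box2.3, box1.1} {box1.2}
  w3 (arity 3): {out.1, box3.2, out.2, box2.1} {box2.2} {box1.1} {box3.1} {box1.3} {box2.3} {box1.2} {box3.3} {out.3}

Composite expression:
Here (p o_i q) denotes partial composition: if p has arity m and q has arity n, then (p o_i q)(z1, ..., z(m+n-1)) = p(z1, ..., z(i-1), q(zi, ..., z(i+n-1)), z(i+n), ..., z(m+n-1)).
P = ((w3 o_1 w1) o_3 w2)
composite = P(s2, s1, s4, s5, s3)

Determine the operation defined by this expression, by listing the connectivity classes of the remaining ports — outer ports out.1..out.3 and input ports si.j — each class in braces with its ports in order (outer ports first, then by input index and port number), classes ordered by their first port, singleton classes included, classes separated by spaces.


{out.1, out.2, s3.2} {out.3} {s1.1} {s1.2} {s1.3} {s2.1} {s2.2} {s2.3} {s3.1} {s3.3} {s4.1, s5.3} {s4.2} {s4.3} {s5.1} {s5.2}


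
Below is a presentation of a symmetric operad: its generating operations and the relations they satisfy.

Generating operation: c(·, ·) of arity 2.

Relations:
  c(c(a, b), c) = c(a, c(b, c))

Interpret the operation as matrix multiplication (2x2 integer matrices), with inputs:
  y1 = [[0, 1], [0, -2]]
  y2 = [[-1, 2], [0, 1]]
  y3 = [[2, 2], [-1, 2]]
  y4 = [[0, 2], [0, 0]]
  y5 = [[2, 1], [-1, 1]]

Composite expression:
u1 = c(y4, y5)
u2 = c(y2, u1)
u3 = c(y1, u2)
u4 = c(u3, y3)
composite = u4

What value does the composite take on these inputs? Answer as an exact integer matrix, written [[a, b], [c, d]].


[[0, 0], [0, 0]]

c(y4, y5) = [[-2, 2], [0, 0]]
c(y2, c(y4, y5)) = [[2, -2], [0, 0]]
c(y1, c(y2, c(y4, y5))) = [[0, 0], [0, 0]]
c(c(y1, c(y2, c(y4, y5))), y3) = [[0, 0], [0, 0]]


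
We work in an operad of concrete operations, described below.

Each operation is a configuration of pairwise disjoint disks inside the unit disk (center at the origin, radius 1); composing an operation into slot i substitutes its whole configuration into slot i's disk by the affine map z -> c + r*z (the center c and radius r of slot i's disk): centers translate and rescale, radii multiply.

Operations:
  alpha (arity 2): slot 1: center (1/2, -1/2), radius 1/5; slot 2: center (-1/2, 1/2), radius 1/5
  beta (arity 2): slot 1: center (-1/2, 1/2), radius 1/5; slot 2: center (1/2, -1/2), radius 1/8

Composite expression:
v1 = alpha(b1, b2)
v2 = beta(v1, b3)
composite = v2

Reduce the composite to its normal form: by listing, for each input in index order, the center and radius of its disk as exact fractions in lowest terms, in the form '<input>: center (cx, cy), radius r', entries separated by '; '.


b1: center (-2/5, 2/5), radius 1/25; b2: center (-3/5, 3/5), radius 1/25; b3: center (1/2, -1/2), radius 1/8

Nesting under beta composes maps z -> c + r*z down each b-path.
input b1: applying the 2 nested substitutions gives center (-2/5, 2/5), radius 1/25
input b2: applying the 2 nested substitutions gives center (-3/5, 3/5), radius 1/25
input b3: applying the 1 nested substitution gives center (1/2, -1/2), radius 1/8


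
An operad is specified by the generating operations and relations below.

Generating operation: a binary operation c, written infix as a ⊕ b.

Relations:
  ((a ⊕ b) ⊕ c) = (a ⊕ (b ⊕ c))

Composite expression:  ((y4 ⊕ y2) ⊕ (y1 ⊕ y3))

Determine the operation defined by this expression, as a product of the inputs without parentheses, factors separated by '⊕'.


Key point: c is associative — brackets drop, the y-order remains.
(y4 ⊕ y2) linearizes to y4 ⊕ y2
(y1 ⊕ y3) linearizes to y1 ⊕ y3
((y4 ⊕ y2) ⊕ (y1 ⊕ y3)) linearizes to y4 ⊕ y2 ⊕ y1 ⊕ y3

y4 ⊕ y2 ⊕ y1 ⊕ y3


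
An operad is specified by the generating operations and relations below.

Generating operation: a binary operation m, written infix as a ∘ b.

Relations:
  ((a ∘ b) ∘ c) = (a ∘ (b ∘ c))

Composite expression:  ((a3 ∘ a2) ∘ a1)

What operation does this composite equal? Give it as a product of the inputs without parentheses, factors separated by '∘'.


Every regrouping of m is equal, so read the a-inputs in written order.
(a3 ∘ a2) flattens to a3 ∘ a2
((a3 ∘ a2) ∘ a1) flattens to a3 ∘ a2 ∘ a1

a3 ∘ a2 ∘ a1


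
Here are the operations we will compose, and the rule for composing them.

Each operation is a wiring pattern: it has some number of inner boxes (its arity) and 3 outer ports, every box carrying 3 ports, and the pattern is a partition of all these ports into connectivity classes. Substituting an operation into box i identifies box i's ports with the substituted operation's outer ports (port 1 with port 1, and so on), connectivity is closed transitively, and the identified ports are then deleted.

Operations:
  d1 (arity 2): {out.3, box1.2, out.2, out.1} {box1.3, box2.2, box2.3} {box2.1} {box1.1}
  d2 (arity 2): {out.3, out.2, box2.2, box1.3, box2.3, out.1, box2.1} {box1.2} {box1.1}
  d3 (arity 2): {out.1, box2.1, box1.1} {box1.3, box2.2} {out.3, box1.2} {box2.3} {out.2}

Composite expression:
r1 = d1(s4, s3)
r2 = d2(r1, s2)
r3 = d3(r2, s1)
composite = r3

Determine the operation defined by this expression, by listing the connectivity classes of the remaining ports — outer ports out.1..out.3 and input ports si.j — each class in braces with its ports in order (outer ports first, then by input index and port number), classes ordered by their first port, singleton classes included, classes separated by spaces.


{out.1, out.3, s1.1, s1.2, s2.1, s2.2, s2.3, s4.2} {out.2} {s1.3} {s3.1} {s3.2, s3.3, s4.3} {s4.1}

Reachability decides: close wires over d3-identified ports.
after d1, the pattern on (s4, s3) reads {out.1, out.2, out.3, s4.2} {s3.1} {s3.2, s3.3, s4.3} {s4.1} (out.j = its outer ports)
after d2, the pattern on (s4, s3, s2) reads {out.1, out.2, out.3, s2.1, s2.2, s2.3, s4.2} {s3.1} {s3.2, s3.3, s4.3} {s4.1} (out.j = its outer ports)
after d3, the pattern on (s4, s3, s2, s1) reads {out.1, out.3, s1.1, s1.2, s2.1, s2.2, s2.3, s4.2} {out.2} {s1.3} {s3.1} {s3.2, s3.3, s4.3} {s4.1} (out.j = its outer ports)


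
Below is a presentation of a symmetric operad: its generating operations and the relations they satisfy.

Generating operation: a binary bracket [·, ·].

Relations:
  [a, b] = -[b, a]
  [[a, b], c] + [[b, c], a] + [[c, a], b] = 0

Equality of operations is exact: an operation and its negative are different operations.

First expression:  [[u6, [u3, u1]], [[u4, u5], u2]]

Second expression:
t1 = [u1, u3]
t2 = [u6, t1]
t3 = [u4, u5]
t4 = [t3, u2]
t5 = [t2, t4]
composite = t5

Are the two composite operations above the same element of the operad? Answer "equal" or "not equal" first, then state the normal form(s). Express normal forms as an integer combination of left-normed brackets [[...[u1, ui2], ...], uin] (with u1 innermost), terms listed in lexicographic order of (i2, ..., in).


not equal: they reduce to -[[[[[u1, u3], u6], u2], u4], u5] + [[[[[u1, u3], u6], u2], u5], u4] + [[[[[u1, u3], u6], u4], u5], u2] - [[[[[u1, u3], u6], u5], u4], u2] and [[[[[u1, u3], u6], u2], u4], u5] - [[[[[u1, u3], u6], u2], u5], u4] - [[[[[u1, u3], u6], u4], u5], u2] + [[[[[u1, u3], u6], u5], u4], u2]


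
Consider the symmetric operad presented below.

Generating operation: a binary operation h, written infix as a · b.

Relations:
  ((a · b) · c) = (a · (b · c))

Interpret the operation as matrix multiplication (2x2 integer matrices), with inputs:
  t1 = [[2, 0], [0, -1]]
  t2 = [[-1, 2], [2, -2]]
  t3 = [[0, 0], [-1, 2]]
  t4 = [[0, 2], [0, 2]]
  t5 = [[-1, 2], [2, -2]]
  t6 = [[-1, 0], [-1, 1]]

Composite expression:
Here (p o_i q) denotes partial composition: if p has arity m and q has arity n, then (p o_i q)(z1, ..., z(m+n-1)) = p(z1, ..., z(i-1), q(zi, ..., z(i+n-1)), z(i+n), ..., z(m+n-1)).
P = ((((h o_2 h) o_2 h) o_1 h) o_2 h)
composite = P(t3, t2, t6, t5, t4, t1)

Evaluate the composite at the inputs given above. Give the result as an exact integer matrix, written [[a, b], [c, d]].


[[0, 0], [0, -2]]

(t2 · t6) = [[-1, 2], [0, -2]]
(t3 · (t2 · t6)) = [[0, 0], [1, -6]]
(t5 · t4) = [[0, 2], [0, 0]]
((t5 · t4) · t1) = [[0, -2], [0, 0]]
((t3 · (t2 · t6)) · ((t5 · t4) · t1)) = [[0, 0], [0, -2]]


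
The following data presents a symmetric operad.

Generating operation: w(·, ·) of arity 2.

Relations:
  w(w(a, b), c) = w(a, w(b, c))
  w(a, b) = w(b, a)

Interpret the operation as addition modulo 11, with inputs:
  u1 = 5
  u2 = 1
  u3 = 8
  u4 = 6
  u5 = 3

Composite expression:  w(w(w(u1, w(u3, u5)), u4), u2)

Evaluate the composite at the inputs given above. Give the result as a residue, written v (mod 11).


w(u3, u5) = 0
w(u1, w(u3, u5)) = 5
w(w(u1, w(u3, u5)), u4) = 0
w(w(w(u1, w(u3, u5)), u4), u2) = 1

1 (mod 11)


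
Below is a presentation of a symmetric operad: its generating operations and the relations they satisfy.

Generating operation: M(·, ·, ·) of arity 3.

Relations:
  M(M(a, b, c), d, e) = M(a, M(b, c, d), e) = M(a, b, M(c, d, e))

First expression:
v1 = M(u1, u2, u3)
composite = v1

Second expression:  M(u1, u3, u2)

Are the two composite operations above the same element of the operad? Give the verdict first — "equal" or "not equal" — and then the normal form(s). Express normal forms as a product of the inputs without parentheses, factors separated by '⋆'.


not equal; first: u1 ⋆ u2 ⋆ u3; second: u1 ⋆ u3 ⋆ u2


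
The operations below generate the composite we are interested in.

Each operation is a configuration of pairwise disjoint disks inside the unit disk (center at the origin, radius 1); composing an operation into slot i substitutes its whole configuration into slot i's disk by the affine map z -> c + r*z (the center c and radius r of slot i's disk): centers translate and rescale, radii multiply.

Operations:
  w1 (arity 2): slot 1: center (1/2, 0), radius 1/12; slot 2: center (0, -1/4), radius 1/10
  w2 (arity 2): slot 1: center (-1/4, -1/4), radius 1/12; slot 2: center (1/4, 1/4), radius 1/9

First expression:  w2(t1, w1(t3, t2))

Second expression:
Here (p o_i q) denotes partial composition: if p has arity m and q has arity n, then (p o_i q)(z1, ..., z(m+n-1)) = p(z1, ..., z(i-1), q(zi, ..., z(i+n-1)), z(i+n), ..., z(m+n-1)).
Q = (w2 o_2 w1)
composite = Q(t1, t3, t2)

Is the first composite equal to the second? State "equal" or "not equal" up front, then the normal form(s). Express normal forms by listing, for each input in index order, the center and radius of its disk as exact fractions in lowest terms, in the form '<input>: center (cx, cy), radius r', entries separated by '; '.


equal; the common form is t1: center (-1/4, -1/4), radius 1/12; t2: center (1/4, 2/9), radius 1/90; t3: center (11/36, 1/4), radius 1/108

Reducing the first expression gives t1: center (-1/4, -1/4), radius 1/12; t2: center (1/4, 2/9), radius 1/90; t3: center (11/36, 1/4), radius 1/108
Reducing the second expression gives t1: center (-1/4, -1/4), radius 1/12; t2: center (1/4, 2/9), radius 1/90; t3: center (11/36, 1/4), radius 1/108
One common form — equal.


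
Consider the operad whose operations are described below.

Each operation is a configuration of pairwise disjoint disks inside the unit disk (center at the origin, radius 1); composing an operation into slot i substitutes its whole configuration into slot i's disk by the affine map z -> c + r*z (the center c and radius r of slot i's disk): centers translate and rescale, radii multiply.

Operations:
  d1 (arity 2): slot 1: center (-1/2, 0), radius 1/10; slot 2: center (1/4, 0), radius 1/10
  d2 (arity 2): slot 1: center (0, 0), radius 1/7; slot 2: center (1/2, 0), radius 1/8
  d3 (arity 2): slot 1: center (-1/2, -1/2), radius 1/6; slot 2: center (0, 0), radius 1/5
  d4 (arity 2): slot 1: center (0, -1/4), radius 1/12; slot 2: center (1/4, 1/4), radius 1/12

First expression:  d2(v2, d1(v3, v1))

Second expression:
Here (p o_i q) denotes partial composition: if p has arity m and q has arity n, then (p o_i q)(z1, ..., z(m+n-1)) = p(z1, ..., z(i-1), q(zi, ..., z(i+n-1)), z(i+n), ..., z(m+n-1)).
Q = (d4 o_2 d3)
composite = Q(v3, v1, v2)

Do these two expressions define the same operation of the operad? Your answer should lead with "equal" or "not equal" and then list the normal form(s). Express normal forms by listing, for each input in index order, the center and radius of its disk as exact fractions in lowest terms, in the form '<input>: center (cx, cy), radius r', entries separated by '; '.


Reducing the first expression gives v1: center (17/32, 0), radius 1/80; v2: center (0, 0), radius 1/7; v3: center (7/16, 0), radius 1/80
Reducing the second expression gives v1: center (5/24, 5/24), radius 1/72; v2: center (1/4, 1/4), radius 1/60; v3: center (0, -1/4), radius 1/12
No match — not equal.

not equal — first v1: center (17/32, 0), radius 1/80; v2: center (0, 0), radius 1/7; v3: center (7/16, 0), radius 1/80, second v1: center (5/24, 5/24), radius 1/72; v2: center (1/4, 1/4), radius 1/60; v3: center (0, -1/4), radius 1/12


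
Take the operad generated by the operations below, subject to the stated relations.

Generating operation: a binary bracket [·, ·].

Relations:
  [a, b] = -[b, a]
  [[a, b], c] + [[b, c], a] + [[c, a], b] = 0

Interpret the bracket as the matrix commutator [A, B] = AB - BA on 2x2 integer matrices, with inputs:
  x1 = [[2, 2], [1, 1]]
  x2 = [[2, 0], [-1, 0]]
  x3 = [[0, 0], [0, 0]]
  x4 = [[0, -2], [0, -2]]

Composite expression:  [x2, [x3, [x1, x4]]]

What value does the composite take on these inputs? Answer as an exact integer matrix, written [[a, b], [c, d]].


[[0, 0], [0, 0]]


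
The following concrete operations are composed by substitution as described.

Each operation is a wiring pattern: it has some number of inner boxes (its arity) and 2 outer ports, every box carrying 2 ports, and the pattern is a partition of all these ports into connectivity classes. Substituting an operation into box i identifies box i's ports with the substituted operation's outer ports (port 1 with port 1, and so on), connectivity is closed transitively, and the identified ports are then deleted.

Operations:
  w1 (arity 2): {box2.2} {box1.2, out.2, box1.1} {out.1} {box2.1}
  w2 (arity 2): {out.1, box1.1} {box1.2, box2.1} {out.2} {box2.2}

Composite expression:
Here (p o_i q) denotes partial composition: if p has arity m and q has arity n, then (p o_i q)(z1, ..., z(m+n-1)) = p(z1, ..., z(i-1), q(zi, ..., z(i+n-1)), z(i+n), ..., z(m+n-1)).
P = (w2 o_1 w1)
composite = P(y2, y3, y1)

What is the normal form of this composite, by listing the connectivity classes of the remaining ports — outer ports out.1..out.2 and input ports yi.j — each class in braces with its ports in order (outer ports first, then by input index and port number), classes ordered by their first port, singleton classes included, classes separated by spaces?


{out.1} {out.2} {y1.1, y2.1, y2.2} {y1.2} {y3.1} {y3.2}

After gluing at w2, chains via deleted ports link the y-ports.
stage w1: inputs (y2, y3), connectivity {out.1} {out.2, y2.1, y2.2} {y3.1} {y3.2}, out.j its boundary
stage w2: inputs (y2, y3, y1), connectivity {out.1} {out.2} {y1.1, y2.1, y2.2} {y1.2} {y3.1} {y3.2}, out.j its boundary


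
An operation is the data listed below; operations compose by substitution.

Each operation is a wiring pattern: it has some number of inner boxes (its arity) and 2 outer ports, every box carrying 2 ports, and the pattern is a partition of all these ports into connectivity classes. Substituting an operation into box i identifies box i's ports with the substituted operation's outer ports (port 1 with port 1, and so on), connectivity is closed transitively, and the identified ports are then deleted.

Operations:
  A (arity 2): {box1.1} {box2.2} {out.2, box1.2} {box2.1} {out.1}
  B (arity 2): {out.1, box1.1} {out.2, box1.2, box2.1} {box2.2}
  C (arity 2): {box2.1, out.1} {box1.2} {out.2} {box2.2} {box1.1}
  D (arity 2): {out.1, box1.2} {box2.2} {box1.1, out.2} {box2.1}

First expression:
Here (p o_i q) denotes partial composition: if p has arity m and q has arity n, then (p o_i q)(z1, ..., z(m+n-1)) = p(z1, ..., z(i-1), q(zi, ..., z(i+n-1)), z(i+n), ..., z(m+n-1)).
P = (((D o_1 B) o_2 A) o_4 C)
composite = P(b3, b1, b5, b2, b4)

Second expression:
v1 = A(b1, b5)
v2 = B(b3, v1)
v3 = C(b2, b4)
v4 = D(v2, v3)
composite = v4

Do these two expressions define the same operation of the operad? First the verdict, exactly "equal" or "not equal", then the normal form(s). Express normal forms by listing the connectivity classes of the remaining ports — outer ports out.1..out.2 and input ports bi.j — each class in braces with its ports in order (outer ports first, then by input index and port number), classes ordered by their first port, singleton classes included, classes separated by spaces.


The first expression reduces to {out.1, b3.2} {out.2, b3.1} {b1.1} {b1.2} {b2.1} {b2.2} {b4.1} {b4.2} {b5.1} {b5.2}
The second expression reduces to {out.1, b3.2} {out.2, b3.1} {b1.1} {b1.2} {b2.1} {b2.2} {b4.1} {b4.2} {b5.1} {b5.2}
The forms coincide; equal.

equal — both sides give {out.1, b3.2} {out.2, b3.1} {b1.1} {b1.2} {b2.1} {b2.2} {b4.1} {b4.2} {b5.1} {b5.2}


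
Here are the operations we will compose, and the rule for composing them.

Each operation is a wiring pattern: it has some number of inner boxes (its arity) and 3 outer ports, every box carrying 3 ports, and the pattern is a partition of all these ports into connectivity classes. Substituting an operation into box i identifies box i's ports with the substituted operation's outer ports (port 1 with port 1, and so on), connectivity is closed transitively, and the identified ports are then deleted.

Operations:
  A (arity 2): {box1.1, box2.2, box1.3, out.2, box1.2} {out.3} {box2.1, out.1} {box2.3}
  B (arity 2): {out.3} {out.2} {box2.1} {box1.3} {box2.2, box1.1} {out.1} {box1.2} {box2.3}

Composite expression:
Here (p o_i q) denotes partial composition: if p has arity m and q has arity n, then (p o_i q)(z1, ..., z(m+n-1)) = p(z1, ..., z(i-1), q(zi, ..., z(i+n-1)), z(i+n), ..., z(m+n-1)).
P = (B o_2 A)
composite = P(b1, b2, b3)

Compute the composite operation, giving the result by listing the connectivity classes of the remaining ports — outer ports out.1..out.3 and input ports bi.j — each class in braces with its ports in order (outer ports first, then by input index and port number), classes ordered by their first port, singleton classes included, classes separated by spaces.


Reachability decides: close wires over B-identified ports.
after A, the pattern on (b2, b3) reads {out.1, b3.1} {out.2, b2.1, b2.2, b2.3, b3.2} {out.3} {b3.3} (out.j = its outer ports)
after B, the pattern on (b1, b2, b3) reads {out.1} {out.2} {out.3} {b1.1, b2.1, b2.2, b2.3, b3.2} {b1.2} {b1.3} {b3.1} {b3.3} (out.j = its outer ports)

{out.1} {out.2} {out.3} {b1.1, b2.1, b2.2, b2.3, b3.2} {b1.2} {b1.3} {b3.1} {b3.3}


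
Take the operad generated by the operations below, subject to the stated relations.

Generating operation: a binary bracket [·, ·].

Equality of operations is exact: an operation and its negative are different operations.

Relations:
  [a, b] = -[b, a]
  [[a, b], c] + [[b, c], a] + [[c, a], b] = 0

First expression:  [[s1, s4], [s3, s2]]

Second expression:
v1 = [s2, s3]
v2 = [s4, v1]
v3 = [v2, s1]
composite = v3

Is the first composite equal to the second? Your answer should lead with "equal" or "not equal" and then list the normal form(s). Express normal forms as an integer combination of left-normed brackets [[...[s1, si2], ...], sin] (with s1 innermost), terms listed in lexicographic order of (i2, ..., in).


not equal; the first gives -[[[s1, s4], s2], s3] + [[[s1, s4], s3], s2] and the second [[[s1, s2], s3], s4] - [[[s1, s3], s2], s4] - [[[s1, s4], s2], s3] + [[[s1, s4], s3], s2]

Normal form of the first expression: -[[[s1, s4], s2], s3] + [[[s1, s4], s3], s2]
Normal form of the second expression: [[[s1, s2], s3], s4] - [[[s1, s3], s2], s4] - [[[s1, s4], s2], s3] + [[[s1, s4], s3], s2]
The normal forms differ: not equal.


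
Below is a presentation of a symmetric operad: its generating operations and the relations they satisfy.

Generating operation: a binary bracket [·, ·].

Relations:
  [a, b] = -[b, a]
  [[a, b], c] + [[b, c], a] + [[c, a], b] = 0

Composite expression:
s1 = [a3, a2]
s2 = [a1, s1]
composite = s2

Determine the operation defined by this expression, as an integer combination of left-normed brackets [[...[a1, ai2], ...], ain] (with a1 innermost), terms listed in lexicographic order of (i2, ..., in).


-[[a1, a2], a3] + [[a1, a3], a2]

Left-normed coefficients sit on the a1-initial expansion words.
Composite bracket: [a1, [a3, a2]]
Each bracket splits as ab - ba, giving 4 signed words (2^2 = 4).
The a1-initial words carry the normal form:
  word a1a2a3 has sign -1, contributing -[[a1, a2], a3]
  word a1a3a2 has sign +1, contributing +[[a1, a3], a2]


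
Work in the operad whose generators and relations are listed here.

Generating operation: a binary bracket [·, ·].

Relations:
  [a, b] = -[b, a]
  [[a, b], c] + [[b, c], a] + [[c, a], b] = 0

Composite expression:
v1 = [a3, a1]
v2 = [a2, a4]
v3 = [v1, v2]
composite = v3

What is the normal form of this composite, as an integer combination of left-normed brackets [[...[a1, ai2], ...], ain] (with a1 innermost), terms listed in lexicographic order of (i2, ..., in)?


-[[[a1, a3], a2], a4] + [[[a1, a3], a4], a2]

Antisymmetry and Jacobi reduce to a1-anchored left-normed brackets.
Composite bracket: [[a3, a1], [a2, a4]]
Applying ab - ba throughout gives 8 signed words (2^3 = 8).
Words beginning with a1 determine it all:
  from a1a3a2a4, sign -1: term -[[[a1, a3], a2], a4]
  from a1a3a4a2, sign +1: term +[[[a1, a3], a4], a2]


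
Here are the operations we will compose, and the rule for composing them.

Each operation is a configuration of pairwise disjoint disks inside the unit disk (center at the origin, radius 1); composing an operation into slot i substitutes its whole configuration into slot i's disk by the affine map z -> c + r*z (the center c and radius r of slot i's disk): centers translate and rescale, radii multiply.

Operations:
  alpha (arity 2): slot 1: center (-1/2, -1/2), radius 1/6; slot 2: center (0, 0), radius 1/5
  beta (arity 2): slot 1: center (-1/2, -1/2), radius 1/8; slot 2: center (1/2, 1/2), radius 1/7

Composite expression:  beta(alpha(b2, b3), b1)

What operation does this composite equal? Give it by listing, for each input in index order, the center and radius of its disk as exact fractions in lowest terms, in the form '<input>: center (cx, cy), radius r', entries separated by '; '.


b1: center (1/2, 1/2), radius 1/7; b2: center (-9/16, -9/16), radius 1/48; b3: center (-1/2, -1/2), radius 1/40

Each b-disk chains the slot maps above it in beta; radii multiply.
b2 passes through 2 substitutions, ending at center (-9/16, -9/16), radius 1/48
b3 passes through 2 substitutions, ending at center (-1/2, -1/2), radius 1/40
b1 passes through 1 substitution, ending at center (1/2, 1/2), radius 1/7


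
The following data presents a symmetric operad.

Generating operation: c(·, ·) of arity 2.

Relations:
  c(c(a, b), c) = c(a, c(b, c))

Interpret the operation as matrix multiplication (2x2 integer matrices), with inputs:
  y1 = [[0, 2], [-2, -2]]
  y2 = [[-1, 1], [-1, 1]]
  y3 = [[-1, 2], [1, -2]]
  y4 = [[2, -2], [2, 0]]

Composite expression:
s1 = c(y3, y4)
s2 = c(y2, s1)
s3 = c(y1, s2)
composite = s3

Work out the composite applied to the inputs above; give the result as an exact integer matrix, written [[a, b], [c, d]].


[[-8, -8], [16, 16]]


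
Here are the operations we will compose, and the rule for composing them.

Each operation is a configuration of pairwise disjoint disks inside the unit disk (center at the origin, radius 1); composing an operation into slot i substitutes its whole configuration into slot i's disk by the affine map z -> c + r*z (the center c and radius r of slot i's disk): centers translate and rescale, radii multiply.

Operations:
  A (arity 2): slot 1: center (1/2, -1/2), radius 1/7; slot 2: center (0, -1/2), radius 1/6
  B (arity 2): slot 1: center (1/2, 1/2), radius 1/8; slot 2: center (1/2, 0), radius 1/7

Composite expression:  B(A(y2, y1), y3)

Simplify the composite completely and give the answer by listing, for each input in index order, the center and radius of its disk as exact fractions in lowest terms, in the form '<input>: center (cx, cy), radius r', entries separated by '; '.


Only the slot chain above each y matters under B; compose those maps.
input y2: composing its 2 substitution steps yields center (9/16, 7/16), radius 1/56
input y1: composing its 2 substitution steps yields center (1/2, 7/16), radius 1/48
input y3: composing its 1 substitution step yields center (1/2, 0), radius 1/7

y1: center (1/2, 7/16), radius 1/48; y2: center (9/16, 7/16), radius 1/56; y3: center (1/2, 0), radius 1/7


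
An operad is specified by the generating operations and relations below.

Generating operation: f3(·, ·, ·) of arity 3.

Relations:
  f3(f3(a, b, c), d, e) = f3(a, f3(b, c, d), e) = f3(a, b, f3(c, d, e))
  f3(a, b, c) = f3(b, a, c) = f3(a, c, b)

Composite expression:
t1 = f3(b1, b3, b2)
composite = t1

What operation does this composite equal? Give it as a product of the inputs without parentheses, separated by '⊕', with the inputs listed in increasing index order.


b1 ⊕ b2 ⊕ b3


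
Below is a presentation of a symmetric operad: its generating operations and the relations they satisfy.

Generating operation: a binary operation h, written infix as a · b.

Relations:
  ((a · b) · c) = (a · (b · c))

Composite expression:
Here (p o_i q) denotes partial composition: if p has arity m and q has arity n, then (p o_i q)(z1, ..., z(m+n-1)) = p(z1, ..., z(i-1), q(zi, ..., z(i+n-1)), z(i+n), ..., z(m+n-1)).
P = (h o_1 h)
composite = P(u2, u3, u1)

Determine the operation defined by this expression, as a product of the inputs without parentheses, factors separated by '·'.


The h-tree's shape is irrelevant; the u-reading-order decides.
(u2 · u3) collapses to u2 · u3
((u2 · u3) · u1) collapses to u2 · u3 · u1

u2 · u3 · u1


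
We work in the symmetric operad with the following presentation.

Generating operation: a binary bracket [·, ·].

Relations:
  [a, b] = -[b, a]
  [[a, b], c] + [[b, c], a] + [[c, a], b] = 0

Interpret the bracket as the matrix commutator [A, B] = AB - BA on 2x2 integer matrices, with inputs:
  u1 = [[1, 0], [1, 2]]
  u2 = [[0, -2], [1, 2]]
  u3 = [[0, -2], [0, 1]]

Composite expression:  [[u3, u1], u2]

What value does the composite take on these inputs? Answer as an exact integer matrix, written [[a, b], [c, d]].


[[0, 4], [2, 0]]

[u3, u1] = [[-2, -2], [1, 2]]
[[u3, u1], u2] = [[0, 4], [2, 0]]


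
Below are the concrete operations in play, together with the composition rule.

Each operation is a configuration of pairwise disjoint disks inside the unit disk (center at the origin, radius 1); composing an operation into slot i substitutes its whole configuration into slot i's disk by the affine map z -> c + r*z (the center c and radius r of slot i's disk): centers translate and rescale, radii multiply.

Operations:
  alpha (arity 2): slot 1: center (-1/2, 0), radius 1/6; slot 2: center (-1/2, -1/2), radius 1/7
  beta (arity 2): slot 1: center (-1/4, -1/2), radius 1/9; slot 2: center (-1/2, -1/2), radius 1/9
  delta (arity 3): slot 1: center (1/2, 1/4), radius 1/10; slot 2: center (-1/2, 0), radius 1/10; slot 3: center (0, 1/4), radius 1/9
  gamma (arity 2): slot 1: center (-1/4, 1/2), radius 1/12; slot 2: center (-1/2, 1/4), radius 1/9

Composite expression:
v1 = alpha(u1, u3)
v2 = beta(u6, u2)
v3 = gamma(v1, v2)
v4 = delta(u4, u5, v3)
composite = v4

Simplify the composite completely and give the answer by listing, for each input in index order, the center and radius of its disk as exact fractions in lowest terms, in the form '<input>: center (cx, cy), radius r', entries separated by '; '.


u1: center (-7/216, 11/36), radius 1/648; u2: center (-5/81, 22/81), radius 1/729; u3: center (-7/216, 65/216), radius 1/756; u4: center (1/2, 1/4), radius 1/10; u5: center (-1/2, 0), radius 1/10; u6: center (-19/324, 22/81), radius 1/729

Below delta, radii multiply path by path; the u-disk centers shift.
u4 passes through 1 substitution, ending at center (1/2, 1/4), radius 1/10
u5 passes through 1 substitution, ending at center (-1/2, 0), radius 1/10
u1 passes through 3 substitutions, ending at center (-7/216, 11/36), radius 1/648
u3 passes through 3 substitutions, ending at center (-7/216, 65/216), radius 1/756
u6 passes through 3 substitutions, ending at center (-19/324, 22/81), radius 1/729
u2 passes through 3 substitutions, ending at center (-5/81, 22/81), radius 1/729
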